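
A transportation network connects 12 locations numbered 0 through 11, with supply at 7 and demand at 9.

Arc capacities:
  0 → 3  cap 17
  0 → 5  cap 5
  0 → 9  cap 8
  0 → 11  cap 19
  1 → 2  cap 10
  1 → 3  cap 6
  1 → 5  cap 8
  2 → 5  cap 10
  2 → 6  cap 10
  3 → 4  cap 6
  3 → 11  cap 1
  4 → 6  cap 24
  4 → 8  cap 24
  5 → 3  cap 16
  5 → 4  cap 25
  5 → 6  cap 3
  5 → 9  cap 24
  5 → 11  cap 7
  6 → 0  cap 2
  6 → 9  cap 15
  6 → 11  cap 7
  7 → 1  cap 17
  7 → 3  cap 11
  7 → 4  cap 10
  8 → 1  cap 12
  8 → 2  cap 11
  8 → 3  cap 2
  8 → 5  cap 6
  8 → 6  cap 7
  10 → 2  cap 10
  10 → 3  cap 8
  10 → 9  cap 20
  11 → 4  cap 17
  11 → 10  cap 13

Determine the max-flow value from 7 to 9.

augment #1: 7→1→5→9 bottleneck 8, total now 8
augment #2: 7→4→6→9 bottleneck 10, total now 18
augment #3: 7→1→2→5→9 bottleneck 9, total now 27
augment #4: 7→3→4→6→9 bottleneck 5, total now 32
augment #5: 7→3→11→10→9 bottleneck 1, total now 33
augment #6: 7→3→4→6→0→9 bottleneck 1, total now 34

Maximum flow value: 34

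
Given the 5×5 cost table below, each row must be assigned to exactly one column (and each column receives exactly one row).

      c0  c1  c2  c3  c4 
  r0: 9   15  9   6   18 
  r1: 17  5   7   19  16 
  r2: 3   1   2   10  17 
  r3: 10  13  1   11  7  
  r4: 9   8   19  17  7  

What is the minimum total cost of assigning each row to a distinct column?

optimal assignment: row0→col3 (cost 6), row1→col1 (cost 5), row2→col0 (cost 3), row3→col2 (cost 1), row4→col4 (cost 7)
total = 6 + 5 + 3 + 1 + 7 = 22

Minimum assignment cost: 22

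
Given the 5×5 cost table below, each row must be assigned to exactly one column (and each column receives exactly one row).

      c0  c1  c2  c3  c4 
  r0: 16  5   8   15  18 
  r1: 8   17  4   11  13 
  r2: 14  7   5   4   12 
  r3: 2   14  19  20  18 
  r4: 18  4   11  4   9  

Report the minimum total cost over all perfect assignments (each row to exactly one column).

optimal assignment: row0→col1 (cost 5), row1→col2 (cost 4), row2→col3 (cost 4), row3→col0 (cost 2), row4→col4 (cost 9)
total = 5 + 4 + 4 + 2 + 9 = 24

Minimum assignment cost: 24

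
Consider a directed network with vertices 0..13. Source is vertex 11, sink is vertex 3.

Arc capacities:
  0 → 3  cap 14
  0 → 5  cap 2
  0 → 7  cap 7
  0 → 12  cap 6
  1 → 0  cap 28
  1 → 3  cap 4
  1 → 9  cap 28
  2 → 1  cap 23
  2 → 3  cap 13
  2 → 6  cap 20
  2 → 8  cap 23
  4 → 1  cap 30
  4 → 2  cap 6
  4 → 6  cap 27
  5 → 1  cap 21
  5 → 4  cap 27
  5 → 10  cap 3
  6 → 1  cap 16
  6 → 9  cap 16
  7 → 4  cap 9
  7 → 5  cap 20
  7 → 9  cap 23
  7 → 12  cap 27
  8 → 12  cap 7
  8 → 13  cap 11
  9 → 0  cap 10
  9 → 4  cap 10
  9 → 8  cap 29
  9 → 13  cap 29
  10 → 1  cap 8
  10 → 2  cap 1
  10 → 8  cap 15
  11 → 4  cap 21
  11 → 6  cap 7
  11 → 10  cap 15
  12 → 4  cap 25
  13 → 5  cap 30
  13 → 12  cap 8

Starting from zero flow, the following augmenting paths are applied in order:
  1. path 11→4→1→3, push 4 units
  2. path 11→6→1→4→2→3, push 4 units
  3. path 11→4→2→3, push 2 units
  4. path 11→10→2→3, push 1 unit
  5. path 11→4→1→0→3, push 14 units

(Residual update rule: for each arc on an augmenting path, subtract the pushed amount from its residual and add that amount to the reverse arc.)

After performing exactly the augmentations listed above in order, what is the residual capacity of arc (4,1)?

Residual capacity of (4,1): 16

after path 1 (11→4→1→3, push 4): res(4,1)=26
after path 2 (11→6→1→4→2→3, push 4): res(4,1)=30
after path 3 (11→4→2→3, push 2): res(4,1)=30
after path 4 (11→10→2→3, push 1): res(4,1)=30
after path 5 (11→4→1→0→3, push 14): res(4,1)=16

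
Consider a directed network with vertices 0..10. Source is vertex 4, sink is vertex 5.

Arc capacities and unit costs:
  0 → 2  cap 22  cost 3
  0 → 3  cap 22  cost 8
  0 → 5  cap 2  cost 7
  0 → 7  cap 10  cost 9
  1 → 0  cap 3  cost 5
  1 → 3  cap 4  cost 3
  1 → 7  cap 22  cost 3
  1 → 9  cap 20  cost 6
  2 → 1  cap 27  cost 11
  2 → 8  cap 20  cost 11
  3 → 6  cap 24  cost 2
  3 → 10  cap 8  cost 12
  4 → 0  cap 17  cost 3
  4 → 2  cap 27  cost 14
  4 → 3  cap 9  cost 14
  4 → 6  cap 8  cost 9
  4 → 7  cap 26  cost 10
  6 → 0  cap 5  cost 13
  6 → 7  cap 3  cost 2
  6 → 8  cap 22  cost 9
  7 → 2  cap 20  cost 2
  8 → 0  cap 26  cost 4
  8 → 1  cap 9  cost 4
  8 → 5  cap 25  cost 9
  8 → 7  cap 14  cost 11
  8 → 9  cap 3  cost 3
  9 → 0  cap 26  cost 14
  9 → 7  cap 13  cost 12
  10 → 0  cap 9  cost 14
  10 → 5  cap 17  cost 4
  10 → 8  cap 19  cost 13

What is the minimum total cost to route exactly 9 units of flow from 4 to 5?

shortest-cost path #1: 4→0→5 push 2 @ unit cost 10 (adds 20)
shortest-cost path #2: 4→0→2→8→5 push 7 @ unit cost 26 (adds 182)
total cost = 202

Minimum cost for 9 units: 202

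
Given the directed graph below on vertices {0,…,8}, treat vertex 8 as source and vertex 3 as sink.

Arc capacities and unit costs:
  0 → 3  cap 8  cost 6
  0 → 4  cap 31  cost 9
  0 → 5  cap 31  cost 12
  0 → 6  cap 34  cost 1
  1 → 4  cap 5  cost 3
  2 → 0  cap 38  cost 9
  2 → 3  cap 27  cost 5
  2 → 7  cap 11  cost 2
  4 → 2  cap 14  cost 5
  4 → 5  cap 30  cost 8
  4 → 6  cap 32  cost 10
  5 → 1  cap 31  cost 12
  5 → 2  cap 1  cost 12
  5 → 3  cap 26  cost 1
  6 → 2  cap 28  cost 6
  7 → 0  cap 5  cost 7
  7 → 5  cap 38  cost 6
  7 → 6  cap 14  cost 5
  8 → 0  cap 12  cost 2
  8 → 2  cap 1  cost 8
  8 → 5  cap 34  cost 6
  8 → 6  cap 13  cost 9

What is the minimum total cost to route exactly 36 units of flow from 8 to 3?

shortest-cost path #1: 8→5→3 push 26 @ unit cost 7 (adds 182)
shortest-cost path #2: 8→0→3 push 8 @ unit cost 8 (adds 64)
shortest-cost path #3: 8→2→3 push 1 @ unit cost 13 (adds 13)
shortest-cost path #4: 8→0→6→2→3 push 1 @ unit cost 14 (adds 14)
total cost = 273

Minimum cost for 36 units: 273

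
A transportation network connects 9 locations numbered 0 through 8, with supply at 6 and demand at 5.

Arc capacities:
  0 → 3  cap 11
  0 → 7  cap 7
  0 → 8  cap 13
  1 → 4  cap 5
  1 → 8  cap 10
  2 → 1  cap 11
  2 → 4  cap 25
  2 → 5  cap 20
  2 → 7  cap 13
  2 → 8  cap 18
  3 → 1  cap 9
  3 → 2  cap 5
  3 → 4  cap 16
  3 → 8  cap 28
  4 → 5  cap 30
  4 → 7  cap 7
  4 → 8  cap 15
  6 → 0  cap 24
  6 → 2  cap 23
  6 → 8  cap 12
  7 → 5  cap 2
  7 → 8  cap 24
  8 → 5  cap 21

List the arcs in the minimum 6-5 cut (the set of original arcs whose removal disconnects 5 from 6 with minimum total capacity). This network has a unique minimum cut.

Min-cut arcs: {(0,3), (6,2), (7,5), (8,5)} (total capacity 57)

augment #1: 6→2→5 push 20
augment #2: 6→8→5 push 12
augment #3: 6→0→7→5 push 2
augment #4: 6→0→8→5 push 9
augment #5: 6→2→4→5 push 3
augment #6: 6→0→3→4→5 push 11
max flow = 57; residual-reachable set from 6 gives S-side
cut edges (S→T): {(0,3), (6,2), (7,5), (8,5)} total cap 57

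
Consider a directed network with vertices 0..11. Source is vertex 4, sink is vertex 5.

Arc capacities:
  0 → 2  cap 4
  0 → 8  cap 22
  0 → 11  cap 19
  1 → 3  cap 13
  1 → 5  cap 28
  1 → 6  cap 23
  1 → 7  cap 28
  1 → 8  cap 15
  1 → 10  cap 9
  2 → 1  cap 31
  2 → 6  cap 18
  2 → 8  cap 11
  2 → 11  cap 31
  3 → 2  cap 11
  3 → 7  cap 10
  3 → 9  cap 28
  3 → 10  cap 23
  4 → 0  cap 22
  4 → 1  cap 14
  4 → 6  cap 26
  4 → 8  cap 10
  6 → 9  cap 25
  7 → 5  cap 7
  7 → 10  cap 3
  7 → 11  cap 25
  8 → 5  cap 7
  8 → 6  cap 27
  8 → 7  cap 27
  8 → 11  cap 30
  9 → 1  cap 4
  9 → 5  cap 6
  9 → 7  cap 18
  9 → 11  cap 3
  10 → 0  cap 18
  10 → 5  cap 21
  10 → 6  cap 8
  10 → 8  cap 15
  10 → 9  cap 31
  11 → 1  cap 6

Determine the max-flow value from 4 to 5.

Maximum flow value: 51

augment #1: 4→1→5 bottleneck 14, total now 14
augment #2: 4→8→5 bottleneck 7, total now 21
augment #3: 4→6→9→5 bottleneck 6, total now 27
augment #4: 4→8→7→5 bottleneck 3, total now 30
augment #5: 4→0→2→1→5 bottleneck 4, total now 34
augment #6: 4→0→8→7→5 bottleneck 4, total now 38
augment #7: 4→0→11→1→5 bottleneck 6, total now 44
augment #8: 4→6→9→1→5 bottleneck 4, total now 48
augment #9: 4→0→8→7→10→5 bottleneck 3, total now 51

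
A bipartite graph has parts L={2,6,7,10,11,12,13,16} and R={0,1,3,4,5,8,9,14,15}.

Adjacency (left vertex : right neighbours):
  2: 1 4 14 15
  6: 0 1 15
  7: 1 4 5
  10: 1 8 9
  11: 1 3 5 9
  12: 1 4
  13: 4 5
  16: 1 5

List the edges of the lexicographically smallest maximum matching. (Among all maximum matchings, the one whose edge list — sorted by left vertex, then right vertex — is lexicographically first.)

|M| = 7 (so the lex-smallest maximum matching has 7 edges)
process left vertices in ascending order; for each, take the smallest-labelled available neighbour that still permits 7 edges overall, or leave it unmatched if none does
lex-smallest matching: {2-14, 6-0, 7-1, 10-8, 11-3, 12-4, 13-5}

Lex-smallest maximum matching: {(2,14), (6,0), (7,1), (10,8), (11,3), (12,4), (13,5)}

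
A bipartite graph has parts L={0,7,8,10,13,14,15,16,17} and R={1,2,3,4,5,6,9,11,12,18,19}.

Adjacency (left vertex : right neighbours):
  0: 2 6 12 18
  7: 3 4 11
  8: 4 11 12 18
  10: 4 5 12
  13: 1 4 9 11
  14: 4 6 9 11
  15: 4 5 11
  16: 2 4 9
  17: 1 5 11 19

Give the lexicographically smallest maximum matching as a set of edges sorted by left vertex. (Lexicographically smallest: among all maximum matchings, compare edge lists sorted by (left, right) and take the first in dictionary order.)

|M| = 9 (so the lex-smallest maximum matching has 9 edges)
process left vertices in ascending order; for each, take the smallest-labelled available neighbour that still permits 9 edges overall, or leave it unmatched if none does
lex-smallest matching: {0-2, 7-3, 8-4, 10-5, 13-1, 14-6, 15-11, 16-9, 17-19}

Lex-smallest maximum matching: {(0,2), (7,3), (8,4), (10,5), (13,1), (14,6), (15,11), (16,9), (17,19)}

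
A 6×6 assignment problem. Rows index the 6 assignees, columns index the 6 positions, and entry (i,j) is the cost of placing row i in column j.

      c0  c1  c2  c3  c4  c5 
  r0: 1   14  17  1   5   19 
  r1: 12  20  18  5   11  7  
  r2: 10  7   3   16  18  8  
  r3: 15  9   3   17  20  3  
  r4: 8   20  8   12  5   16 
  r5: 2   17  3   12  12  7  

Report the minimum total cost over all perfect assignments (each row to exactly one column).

Minimum assignment cost: 24

optimal assignment: row0→col0 (cost 1), row1→col3 (cost 5), row2→col1 (cost 7), row3→col5 (cost 3), row4→col4 (cost 5), row5→col2 (cost 3)
total = 1 + 5 + 7 + 3 + 5 + 3 = 24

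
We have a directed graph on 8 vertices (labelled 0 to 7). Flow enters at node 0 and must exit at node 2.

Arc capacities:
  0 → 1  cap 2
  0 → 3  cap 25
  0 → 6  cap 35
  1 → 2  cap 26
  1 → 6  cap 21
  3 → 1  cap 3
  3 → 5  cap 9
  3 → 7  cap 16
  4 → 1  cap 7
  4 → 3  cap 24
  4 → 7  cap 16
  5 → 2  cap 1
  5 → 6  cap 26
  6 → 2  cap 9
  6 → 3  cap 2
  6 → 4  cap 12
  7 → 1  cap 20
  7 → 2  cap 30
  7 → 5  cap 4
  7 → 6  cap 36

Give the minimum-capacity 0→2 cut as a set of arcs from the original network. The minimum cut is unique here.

Min-cut arcs: {(0,1), (3,1), (3,7), (5,2), (6,2), (6,4)} (total capacity 43)

augment #1: 0→1→2 push 2
augment #2: 0→6→2 push 9
augment #3: 0→3→1→2 push 3
augment #4: 0→3→5→2 push 1
augment #5: 0→3→7→2 push 16
augment #6: 0→6→4→1→2 push 7
augment #7: 0→6→4→7→2 push 5
max flow = 43; residual-reachable set from 0 gives S-side
cut edges (S→T): {(0,1), (3,1), (3,7), (5,2), (6,2), (6,4)} total cap 43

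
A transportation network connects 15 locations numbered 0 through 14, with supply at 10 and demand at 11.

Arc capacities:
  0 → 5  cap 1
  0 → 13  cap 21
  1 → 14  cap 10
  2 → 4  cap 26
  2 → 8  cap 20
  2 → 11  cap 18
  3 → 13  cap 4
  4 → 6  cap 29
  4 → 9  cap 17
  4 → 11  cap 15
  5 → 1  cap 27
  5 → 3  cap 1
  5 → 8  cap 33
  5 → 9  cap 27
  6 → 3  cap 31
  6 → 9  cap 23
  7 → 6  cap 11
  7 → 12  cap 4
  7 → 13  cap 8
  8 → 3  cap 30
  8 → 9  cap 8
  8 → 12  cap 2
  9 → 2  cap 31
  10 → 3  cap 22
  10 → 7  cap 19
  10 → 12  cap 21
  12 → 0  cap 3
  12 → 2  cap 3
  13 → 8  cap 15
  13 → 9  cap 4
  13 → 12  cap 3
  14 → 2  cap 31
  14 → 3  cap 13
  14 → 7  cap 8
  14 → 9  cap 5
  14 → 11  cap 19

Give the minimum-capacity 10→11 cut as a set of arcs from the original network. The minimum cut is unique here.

augment #1: 10→12→2→11 push 3
augment #2: 10→3→13→9→2→11 push 4
augment #3: 10→7→6→9→2→11 push 11
augment #4: 10→12→0→5→1→14→11 push 1
augment #5: 10→7→13→8→9→2→4→11 push 8
max flow = 27; residual-reachable set from 10 gives S-side
cut edges (S→T): {(0,5), (7,6), (8,9), (12,2), (13,9)} total cap 27

Min-cut arcs: {(0,5), (7,6), (8,9), (12,2), (13,9)} (total capacity 27)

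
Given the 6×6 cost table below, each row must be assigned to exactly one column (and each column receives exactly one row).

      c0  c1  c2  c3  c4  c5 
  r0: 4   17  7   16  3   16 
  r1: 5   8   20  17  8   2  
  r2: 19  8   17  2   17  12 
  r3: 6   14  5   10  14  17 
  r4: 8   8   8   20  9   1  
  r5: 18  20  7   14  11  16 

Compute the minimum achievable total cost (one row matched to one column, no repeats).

optimal assignment: row0→col4 (cost 3), row1→col1 (cost 8), row2→col3 (cost 2), row3→col0 (cost 6), row4→col5 (cost 1), row5→col2 (cost 7)
total = 3 + 8 + 2 + 6 + 1 + 7 = 27

Minimum assignment cost: 27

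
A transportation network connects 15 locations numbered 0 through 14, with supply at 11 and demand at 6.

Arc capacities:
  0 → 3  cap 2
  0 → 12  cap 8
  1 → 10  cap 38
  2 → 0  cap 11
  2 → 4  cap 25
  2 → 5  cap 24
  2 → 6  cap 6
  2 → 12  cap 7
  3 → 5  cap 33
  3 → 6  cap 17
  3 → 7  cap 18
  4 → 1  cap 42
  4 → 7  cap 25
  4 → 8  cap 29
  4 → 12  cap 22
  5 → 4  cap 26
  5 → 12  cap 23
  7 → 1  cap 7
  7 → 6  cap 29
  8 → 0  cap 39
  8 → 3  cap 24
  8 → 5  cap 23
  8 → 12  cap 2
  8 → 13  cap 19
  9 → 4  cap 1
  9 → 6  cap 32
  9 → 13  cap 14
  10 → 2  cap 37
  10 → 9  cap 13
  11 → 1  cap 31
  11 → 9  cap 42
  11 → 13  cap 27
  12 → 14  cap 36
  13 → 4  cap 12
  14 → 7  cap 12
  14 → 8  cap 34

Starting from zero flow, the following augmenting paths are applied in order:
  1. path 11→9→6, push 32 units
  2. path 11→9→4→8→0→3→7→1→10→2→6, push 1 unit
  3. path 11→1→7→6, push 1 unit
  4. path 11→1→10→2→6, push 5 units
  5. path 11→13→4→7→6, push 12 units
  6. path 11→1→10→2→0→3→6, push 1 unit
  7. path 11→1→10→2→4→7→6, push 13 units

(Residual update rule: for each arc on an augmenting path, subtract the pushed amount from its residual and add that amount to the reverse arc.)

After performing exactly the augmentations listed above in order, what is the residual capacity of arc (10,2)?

after path 1 (11→9→6, push 32): res(10,2)=37
after path 2 (11→9→4→8→0→3→7→1→10→2→6, push 1): res(10,2)=36
after path 3 (11→1→7→6, push 1): res(10,2)=36
after path 4 (11→1→10→2→6, push 5): res(10,2)=31
after path 5 (11→13→4→7→6, push 12): res(10,2)=31
after path 6 (11→1→10→2→0→3→6, push 1): res(10,2)=30
after path 7 (11→1→10→2→4→7→6, push 13): res(10,2)=17

Residual capacity of (10,2): 17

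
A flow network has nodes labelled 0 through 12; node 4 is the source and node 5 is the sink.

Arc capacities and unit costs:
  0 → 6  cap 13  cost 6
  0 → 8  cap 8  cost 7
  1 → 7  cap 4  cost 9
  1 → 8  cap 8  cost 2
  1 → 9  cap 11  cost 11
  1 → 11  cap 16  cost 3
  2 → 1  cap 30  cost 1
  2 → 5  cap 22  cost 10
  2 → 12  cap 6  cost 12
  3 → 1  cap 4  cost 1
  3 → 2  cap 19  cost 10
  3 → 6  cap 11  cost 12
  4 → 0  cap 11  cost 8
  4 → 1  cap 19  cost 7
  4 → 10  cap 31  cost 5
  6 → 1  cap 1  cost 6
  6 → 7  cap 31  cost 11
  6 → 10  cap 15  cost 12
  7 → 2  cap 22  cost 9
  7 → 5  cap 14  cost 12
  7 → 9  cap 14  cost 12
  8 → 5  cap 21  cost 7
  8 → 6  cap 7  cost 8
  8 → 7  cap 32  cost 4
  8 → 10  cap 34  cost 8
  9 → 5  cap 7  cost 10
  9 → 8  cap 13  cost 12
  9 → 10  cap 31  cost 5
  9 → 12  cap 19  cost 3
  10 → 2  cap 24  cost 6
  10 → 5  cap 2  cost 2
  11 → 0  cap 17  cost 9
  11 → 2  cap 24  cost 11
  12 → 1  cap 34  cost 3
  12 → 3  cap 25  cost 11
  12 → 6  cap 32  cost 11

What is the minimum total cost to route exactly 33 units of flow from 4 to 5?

shortest-cost path #1: 4→10→5 push 2 @ unit cost 7 (adds 14)
shortest-cost path #2: 4→1→8→5 push 8 @ unit cost 16 (adds 128)
shortest-cost path #3: 4→10→2→5 push 22 @ unit cost 21 (adds 462)
shortest-cost path #4: 4→0→8→5 push 1 @ unit cost 22 (adds 22)
total cost = 626

Minimum cost for 33 units: 626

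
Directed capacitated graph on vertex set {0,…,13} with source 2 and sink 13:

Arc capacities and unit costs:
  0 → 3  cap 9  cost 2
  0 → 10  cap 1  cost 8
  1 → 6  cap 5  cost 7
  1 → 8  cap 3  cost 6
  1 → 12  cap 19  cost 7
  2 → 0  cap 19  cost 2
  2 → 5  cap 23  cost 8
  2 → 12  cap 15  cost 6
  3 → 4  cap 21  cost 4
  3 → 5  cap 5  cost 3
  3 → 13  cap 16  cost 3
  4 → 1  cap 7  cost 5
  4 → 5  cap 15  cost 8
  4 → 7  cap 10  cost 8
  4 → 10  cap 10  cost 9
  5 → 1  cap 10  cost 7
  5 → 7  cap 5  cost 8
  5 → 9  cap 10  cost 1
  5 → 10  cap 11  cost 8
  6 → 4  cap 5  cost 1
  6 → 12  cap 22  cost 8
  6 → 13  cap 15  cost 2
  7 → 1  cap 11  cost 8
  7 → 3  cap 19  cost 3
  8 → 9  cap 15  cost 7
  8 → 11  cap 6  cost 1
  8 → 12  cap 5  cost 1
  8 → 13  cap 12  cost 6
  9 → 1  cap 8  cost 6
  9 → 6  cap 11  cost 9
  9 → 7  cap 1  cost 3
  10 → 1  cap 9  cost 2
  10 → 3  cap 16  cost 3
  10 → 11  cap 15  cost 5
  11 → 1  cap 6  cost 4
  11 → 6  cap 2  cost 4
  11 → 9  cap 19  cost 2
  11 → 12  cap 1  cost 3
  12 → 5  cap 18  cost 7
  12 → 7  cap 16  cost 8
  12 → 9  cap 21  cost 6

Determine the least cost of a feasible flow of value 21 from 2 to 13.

shortest-cost path #1: 2→0→3→13 push 9 @ unit cost 7 (adds 63)
shortest-cost path #2: 2→0→10→3→13 push 1 @ unit cost 16 (adds 16)
shortest-cost path #3: 2→5→9→7→3→13 push 1 @ unit cost 18 (adds 18)
shortest-cost path #4: 2→5→9→6→13 push 9 @ unit cost 20 (adds 180)
shortest-cost path #5: 2→12→7→3→13 push 1 @ unit cost 20 (adds 20)
total cost = 297

Minimum cost for 21 units: 297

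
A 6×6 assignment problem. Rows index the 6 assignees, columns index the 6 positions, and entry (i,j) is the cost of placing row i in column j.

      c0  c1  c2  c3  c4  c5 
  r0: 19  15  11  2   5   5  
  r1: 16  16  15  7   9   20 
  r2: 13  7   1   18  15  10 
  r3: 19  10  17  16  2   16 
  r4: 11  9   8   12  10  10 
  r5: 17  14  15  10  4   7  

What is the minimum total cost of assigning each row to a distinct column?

Minimum assignment cost: 37

optimal assignment: row0→col3 (cost 2), row1→col0 (cost 16), row2→col2 (cost 1), row3→col4 (cost 2), row4→col1 (cost 9), row5→col5 (cost 7)
total = 2 + 16 + 1 + 2 + 9 + 7 = 37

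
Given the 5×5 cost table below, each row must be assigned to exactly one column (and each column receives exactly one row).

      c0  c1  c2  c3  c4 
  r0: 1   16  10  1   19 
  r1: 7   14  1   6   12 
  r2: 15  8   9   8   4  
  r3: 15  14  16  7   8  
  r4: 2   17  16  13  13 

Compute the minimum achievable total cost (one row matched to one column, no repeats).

Minimum assignment cost: 20

optimal assignment: row0→col3 (cost 1), row1→col2 (cost 1), row2→col1 (cost 8), row3→col4 (cost 8), row4→col0 (cost 2)
total = 1 + 1 + 8 + 8 + 2 = 20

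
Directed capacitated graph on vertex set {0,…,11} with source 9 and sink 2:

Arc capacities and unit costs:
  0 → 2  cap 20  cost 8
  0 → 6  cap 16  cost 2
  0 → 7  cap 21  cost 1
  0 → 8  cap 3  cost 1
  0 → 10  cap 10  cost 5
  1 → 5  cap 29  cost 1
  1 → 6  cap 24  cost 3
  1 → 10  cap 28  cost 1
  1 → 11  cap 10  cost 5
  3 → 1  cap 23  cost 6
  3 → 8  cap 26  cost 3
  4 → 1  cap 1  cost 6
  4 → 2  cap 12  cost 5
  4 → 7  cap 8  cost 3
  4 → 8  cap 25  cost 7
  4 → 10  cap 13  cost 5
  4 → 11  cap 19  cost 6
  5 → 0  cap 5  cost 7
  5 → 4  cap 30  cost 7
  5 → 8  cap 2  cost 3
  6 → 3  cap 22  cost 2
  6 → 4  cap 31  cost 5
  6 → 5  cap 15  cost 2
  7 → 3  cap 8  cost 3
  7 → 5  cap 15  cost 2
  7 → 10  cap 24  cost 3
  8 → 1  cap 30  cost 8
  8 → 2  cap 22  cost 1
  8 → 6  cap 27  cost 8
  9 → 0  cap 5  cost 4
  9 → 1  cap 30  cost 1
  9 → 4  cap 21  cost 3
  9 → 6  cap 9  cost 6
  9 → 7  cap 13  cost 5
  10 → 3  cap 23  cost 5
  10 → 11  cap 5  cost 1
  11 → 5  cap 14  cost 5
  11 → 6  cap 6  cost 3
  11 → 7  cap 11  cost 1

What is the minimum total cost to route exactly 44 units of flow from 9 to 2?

Minimum cost for 44 units: 453

shortest-cost path #1: 9→0→8→2 push 3 @ unit cost 6 (adds 18)
shortest-cost path #2: 9→1→5→8→2 push 2 @ unit cost 6 (adds 12)
shortest-cost path #3: 9→4→2 push 12 @ unit cost 8 (adds 96)
shortest-cost path #4: 9→1→6→3→8→2 push 17 @ unit cost 10 (adds 170)
shortest-cost path #5: 9→0→2 push 2 @ unit cost 12 (adds 24)
shortest-cost path #6: 9→1→6→3→8→0→2 push 3 @ unit cost 16 (adds 48)
shortest-cost path #7: 9→1→5→0→2 push 5 @ unit cost 17 (adds 85)
total cost = 453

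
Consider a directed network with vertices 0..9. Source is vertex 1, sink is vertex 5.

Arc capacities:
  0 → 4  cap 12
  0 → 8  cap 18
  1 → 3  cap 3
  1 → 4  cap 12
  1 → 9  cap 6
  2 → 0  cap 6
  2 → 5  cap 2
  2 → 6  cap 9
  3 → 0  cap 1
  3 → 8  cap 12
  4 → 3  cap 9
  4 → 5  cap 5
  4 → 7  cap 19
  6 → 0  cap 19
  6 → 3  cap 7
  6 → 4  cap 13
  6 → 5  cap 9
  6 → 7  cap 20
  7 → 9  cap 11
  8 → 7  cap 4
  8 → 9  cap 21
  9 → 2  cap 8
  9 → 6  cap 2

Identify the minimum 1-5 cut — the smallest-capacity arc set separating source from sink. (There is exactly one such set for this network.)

Min-cut arcs: {(4,5), (9,2), (9,6)} (total capacity 15)

augment #1: 1→4→5 push 5
augment #2: 1→9→2→5 push 2
augment #3: 1→9→6→5 push 2
augment #4: 1→9→2→6→5 push 2
augment #5: 1→3→8→9→2→6→5 push 3
augment #6: 1→4→7→9→2→6→5 push 1
max flow = 15; residual-reachable set from 1 gives S-side
cut edges (S→T): {(4,5), (9,2), (9,6)} total cap 15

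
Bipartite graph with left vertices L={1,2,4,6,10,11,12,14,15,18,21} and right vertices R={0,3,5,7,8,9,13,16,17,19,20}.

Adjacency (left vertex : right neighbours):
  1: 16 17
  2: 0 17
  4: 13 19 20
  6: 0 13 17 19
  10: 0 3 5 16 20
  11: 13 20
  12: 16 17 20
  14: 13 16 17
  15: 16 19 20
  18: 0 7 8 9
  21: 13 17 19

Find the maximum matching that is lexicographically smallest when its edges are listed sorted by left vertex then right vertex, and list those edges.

Lex-smallest maximum matching: {(1,16), (2,0), (4,13), (6,17), (10,3), (11,20), (15,19), (18,7)}

|M| = 8 (so the lex-smallest maximum matching has 8 edges)
process left vertices in ascending order; for each, take the smallest-labelled available neighbour that still permits 8 edges overall, or leave it unmatched if none does
lex-smallest matching: {1-16, 2-0, 4-13, 6-17, 10-3, 11-20, 15-19, 18-7}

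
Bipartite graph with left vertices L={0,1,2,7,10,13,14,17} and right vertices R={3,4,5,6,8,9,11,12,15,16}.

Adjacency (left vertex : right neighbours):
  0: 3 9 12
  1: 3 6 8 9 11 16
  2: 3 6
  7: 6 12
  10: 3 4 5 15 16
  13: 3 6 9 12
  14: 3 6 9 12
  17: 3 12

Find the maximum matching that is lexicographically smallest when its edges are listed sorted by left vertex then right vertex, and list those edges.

|M| = 6 (so the lex-smallest maximum matching has 6 edges)
process left vertices in ascending order; for each, take the smallest-labelled available neighbour that still permits 6 edges overall, or leave it unmatched if none does
lex-smallest matching: {0-3, 1-8, 2-6, 7-12, 10-4, 13-9}

Lex-smallest maximum matching: {(0,3), (1,8), (2,6), (7,12), (10,4), (13,9)}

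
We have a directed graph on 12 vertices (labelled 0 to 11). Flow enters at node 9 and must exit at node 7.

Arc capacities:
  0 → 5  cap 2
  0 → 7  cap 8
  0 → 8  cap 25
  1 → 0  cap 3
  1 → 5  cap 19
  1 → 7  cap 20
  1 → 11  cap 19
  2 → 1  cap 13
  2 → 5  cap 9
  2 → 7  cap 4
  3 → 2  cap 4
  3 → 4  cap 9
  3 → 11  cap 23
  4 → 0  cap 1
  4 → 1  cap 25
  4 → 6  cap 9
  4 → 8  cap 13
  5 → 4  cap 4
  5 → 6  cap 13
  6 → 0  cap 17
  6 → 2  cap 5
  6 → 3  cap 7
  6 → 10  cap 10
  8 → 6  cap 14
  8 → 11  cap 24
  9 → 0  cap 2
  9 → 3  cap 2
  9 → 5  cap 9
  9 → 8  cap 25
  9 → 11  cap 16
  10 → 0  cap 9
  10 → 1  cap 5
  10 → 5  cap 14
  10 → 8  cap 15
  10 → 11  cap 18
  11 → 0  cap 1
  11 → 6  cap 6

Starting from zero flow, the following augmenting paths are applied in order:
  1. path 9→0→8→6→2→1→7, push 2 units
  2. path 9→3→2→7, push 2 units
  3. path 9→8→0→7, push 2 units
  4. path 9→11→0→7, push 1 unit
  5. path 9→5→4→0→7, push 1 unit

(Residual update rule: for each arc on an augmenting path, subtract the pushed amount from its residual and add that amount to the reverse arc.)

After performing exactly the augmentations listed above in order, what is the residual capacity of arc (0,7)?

Residual capacity of (0,7): 4

after path 1 (9→0→8→6→2→1→7, push 2): res(0,7)=8
after path 2 (9→3→2→7, push 2): res(0,7)=8
after path 3 (9→8→0→7, push 2): res(0,7)=6
after path 4 (9→11→0→7, push 1): res(0,7)=5
after path 5 (9→5→4→0→7, push 1): res(0,7)=4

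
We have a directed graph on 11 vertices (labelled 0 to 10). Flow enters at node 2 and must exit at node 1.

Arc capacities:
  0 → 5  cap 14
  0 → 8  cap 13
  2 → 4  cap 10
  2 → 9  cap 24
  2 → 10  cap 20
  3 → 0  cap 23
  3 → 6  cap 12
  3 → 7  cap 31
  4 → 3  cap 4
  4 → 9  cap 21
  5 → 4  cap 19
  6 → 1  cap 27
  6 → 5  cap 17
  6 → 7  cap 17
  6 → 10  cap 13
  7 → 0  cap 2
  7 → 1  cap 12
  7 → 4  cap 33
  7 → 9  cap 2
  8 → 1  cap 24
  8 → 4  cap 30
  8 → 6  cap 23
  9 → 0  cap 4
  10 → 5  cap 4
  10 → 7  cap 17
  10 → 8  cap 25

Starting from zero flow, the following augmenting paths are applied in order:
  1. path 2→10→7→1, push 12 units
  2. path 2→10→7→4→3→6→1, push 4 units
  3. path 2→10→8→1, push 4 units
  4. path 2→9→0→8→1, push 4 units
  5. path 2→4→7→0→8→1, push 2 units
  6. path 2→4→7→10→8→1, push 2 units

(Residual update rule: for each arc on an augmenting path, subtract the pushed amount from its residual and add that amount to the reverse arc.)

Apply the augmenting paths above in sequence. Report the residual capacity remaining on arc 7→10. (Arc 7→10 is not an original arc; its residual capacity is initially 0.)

Residual capacity of (7,10): 14

after path 1 (2→10→7→1, push 12): res(7,10)=12
after path 2 (2→10→7→4→3→6→1, push 4): res(7,10)=16
after path 3 (2→10→8→1, push 4): res(7,10)=16
after path 4 (2→9→0→8→1, push 4): res(7,10)=16
after path 5 (2→4→7→0→8→1, push 2): res(7,10)=16
after path 6 (2→4→7→10→8→1, push 2): res(7,10)=14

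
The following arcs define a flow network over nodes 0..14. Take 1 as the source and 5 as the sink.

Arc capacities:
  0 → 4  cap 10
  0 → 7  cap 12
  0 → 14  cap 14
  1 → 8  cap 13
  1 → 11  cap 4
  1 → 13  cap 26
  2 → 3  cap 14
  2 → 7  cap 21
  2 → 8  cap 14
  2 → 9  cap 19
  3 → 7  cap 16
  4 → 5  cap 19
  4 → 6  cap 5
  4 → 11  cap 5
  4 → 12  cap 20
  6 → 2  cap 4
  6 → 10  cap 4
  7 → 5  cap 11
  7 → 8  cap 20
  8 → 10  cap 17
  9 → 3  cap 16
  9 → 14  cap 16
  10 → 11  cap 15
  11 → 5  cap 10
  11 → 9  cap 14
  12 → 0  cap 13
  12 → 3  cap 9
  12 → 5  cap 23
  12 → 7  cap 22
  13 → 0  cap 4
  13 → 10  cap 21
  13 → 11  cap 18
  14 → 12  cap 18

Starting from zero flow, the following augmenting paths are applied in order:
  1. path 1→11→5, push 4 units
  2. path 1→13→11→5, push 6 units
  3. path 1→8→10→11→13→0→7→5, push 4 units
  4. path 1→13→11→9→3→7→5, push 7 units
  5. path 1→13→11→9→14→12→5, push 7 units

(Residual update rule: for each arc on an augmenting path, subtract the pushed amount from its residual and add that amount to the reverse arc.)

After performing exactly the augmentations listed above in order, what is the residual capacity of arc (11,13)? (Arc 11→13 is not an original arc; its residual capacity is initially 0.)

Residual capacity of (11,13): 16

after path 1 (1→11→5, push 4): res(11,13)=0
after path 2 (1→13→11→5, push 6): res(11,13)=6
after path 3 (1→8→10→11→13→0→7→5, push 4): res(11,13)=2
after path 4 (1→13→11→9→3→7→5, push 7): res(11,13)=9
after path 5 (1→13→11→9→14→12→5, push 7): res(11,13)=16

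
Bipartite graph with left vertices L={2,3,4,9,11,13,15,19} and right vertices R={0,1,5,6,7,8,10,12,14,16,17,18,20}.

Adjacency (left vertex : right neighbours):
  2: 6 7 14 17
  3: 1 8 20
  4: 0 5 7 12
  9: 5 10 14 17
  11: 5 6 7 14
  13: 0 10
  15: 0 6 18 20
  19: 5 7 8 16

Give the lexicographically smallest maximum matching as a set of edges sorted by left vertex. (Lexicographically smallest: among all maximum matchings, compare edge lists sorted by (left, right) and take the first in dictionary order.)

|M| = 8 (so the lex-smallest maximum matching has 8 edges)
process left vertices in ascending order; for each, take the smallest-labelled available neighbour that still permits 8 edges overall, or leave it unmatched if none does
lex-smallest matching: {2-6, 3-1, 4-0, 9-5, 11-7, 13-10, 15-18, 19-8}

Lex-smallest maximum matching: {(2,6), (3,1), (4,0), (9,5), (11,7), (13,10), (15,18), (19,8)}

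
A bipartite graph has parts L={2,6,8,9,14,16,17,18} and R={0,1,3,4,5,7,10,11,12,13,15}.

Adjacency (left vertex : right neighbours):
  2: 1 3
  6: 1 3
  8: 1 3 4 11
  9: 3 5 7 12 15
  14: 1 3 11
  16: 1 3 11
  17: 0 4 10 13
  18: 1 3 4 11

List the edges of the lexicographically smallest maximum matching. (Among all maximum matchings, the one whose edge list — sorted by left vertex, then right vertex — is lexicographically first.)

|M| = 6 (so the lex-smallest maximum matching has 6 edges)
process left vertices in ascending order; for each, take the smallest-labelled available neighbour that still permits 6 edges overall, or leave it unmatched if none does
lex-smallest matching: {2-1, 6-3, 8-4, 9-5, 14-11, 17-0}

Lex-smallest maximum matching: {(2,1), (6,3), (8,4), (9,5), (14,11), (17,0)}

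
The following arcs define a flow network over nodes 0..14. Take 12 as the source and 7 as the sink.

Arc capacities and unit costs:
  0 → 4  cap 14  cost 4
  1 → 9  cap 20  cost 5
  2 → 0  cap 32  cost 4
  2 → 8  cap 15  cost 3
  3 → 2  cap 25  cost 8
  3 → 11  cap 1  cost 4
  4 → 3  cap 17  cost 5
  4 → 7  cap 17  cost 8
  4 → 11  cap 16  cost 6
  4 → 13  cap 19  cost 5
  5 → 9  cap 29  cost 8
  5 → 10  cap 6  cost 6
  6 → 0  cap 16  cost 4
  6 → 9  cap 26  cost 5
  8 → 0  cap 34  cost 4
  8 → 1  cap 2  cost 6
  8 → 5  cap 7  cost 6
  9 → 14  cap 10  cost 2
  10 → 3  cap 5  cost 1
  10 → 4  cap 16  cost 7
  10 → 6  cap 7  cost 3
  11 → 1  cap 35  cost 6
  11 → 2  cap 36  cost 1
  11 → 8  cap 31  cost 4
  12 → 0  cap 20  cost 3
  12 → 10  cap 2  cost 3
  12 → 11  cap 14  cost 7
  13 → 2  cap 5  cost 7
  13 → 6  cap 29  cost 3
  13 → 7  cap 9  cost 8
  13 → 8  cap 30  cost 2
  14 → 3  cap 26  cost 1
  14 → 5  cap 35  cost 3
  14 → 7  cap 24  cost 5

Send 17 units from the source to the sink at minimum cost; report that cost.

Minimum cost for 17 units: 271

shortest-cost path #1: 12→0→4→7 push 14 @ unit cost 15 (adds 210)
shortest-cost path #2: 12→10→4→7 push 2 @ unit cost 18 (adds 36)
shortest-cost path #3: 12→11→1→9→14→7 push 1 @ unit cost 25 (adds 25)
total cost = 271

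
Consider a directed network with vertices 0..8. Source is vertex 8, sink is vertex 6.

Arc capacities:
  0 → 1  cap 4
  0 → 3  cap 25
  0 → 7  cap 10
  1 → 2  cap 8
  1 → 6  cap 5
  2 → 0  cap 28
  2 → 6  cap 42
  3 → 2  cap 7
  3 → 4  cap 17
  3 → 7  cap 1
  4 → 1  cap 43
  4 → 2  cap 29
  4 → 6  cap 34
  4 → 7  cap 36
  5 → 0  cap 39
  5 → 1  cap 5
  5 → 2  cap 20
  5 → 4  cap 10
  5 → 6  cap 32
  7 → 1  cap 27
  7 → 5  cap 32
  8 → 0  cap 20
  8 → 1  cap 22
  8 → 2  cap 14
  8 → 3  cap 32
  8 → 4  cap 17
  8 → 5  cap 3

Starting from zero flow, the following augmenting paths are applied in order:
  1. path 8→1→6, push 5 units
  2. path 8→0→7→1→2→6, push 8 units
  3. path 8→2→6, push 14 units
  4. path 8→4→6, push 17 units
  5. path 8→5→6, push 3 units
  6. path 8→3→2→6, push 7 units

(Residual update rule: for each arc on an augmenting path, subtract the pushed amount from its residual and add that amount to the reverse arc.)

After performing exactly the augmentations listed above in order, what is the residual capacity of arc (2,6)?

after path 1 (8→1→6, push 5): res(2,6)=42
after path 2 (8→0→7→1→2→6, push 8): res(2,6)=34
after path 3 (8→2→6, push 14): res(2,6)=20
after path 4 (8→4→6, push 17): res(2,6)=20
after path 5 (8→5→6, push 3): res(2,6)=20
after path 6 (8→3→2→6, push 7): res(2,6)=13

Residual capacity of (2,6): 13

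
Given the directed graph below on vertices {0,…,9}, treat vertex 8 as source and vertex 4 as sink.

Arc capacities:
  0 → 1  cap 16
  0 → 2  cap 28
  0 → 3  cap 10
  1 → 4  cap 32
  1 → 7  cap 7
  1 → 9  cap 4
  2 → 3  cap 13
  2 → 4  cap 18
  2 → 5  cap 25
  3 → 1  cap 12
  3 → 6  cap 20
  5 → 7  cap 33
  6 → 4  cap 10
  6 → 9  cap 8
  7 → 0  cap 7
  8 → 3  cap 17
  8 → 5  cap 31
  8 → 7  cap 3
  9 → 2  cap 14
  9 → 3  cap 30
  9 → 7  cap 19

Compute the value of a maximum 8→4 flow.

Maximum flow value: 24

augment #1: 8→3→1→4 bottleneck 12, total now 12
augment #2: 8→3→6→4 bottleneck 5, total now 17
augment #3: 8→7→0→1→4 bottleneck 3, total now 20
augment #4: 8→5→7→0→1→4 bottleneck 4, total now 24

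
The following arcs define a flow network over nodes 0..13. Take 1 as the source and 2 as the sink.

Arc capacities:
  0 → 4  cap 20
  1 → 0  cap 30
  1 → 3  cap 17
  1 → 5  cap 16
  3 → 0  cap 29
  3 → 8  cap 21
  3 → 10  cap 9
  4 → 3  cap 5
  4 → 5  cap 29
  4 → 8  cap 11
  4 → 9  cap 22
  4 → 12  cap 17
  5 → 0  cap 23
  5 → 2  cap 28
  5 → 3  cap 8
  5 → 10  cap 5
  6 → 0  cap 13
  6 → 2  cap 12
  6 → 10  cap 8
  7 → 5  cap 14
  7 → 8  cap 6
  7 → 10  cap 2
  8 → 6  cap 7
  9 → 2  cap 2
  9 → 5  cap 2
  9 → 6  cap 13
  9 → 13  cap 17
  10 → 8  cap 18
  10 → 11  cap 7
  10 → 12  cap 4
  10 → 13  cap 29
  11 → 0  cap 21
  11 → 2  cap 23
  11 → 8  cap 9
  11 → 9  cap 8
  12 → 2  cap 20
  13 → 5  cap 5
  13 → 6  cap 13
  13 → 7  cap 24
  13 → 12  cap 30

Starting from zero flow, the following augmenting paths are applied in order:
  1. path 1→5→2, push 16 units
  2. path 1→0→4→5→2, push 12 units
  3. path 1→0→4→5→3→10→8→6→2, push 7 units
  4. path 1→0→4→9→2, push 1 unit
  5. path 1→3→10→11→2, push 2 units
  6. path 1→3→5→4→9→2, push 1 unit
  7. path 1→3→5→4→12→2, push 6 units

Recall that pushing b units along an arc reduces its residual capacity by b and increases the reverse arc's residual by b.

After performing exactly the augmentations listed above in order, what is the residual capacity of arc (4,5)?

Residual capacity of (4,5): 17

after path 1 (1→5→2, push 16): res(4,5)=29
after path 2 (1→0→4→5→2, push 12): res(4,5)=17
after path 3 (1→0→4→5→3→10→8→6→2, push 7): res(4,5)=10
after path 4 (1→0→4→9→2, push 1): res(4,5)=10
after path 5 (1→3→10→11→2, push 2): res(4,5)=10
after path 6 (1→3→5→4→9→2, push 1): res(4,5)=11
after path 7 (1→3→5→4→12→2, push 6): res(4,5)=17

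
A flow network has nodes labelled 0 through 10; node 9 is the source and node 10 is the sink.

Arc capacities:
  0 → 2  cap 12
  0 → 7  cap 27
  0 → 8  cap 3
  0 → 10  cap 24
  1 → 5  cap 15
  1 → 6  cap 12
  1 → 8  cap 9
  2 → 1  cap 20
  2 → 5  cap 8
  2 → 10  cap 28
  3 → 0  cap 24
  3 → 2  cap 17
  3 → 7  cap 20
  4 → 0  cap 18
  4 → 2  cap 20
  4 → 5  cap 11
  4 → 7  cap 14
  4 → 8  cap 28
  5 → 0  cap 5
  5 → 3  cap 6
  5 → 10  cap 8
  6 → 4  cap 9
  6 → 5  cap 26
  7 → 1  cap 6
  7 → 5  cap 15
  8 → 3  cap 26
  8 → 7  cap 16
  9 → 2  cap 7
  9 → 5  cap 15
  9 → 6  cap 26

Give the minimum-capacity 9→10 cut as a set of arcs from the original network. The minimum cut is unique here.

augment #1: 9→2→10 push 7
augment #2: 9→5→10 push 8
augment #3: 9→5→0→10 push 5
augment #4: 9→5→3→0→10 push 2
augment #5: 9→6→4→0→10 push 9
augment #6: 9→6→5→3→0→10 push 4
max flow = 35; residual-reachable set from 9 gives S-side
cut edges (S→T): {(5,0), (5,3), (5,10), (6,4), (9,2)} total cap 35

Min-cut arcs: {(5,0), (5,3), (5,10), (6,4), (9,2)} (total capacity 35)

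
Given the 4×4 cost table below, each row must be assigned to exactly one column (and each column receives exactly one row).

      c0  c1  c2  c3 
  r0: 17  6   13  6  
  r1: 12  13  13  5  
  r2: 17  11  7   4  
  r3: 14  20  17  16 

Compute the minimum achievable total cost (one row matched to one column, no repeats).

optimal assignment: row0→col1 (cost 6), row1→col3 (cost 5), row2→col2 (cost 7), row3→col0 (cost 14)
total = 6 + 5 + 7 + 14 = 32

Minimum assignment cost: 32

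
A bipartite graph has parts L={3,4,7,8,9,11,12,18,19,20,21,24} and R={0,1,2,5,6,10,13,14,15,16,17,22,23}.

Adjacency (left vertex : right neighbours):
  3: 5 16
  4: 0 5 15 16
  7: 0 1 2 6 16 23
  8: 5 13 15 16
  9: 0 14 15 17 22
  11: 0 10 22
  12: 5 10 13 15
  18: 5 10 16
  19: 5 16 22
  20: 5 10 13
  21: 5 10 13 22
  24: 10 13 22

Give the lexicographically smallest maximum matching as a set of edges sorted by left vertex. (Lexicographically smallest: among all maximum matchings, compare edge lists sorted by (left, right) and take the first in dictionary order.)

|M| = 9 (so the lex-smallest maximum matching has 9 edges)
process left vertices in ascending order; for each, take the smallest-labelled available neighbour that still permits 9 edges overall, or leave it unmatched if none does
lex-smallest matching: {3-5, 4-0, 7-1, 8-13, 9-14, 11-10, 12-15, 18-16, 19-22}

Lex-smallest maximum matching: {(3,5), (4,0), (7,1), (8,13), (9,14), (11,10), (12,15), (18,16), (19,22)}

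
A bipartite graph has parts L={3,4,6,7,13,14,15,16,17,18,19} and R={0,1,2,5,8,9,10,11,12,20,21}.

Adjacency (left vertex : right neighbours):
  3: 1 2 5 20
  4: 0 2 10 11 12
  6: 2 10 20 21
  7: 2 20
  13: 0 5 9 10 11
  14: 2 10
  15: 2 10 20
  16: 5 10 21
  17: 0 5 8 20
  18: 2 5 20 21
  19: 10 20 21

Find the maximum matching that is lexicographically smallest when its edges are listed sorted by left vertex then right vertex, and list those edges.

Lex-smallest maximum matching: {(3,1), (4,0), (6,2), (7,20), (13,9), (14,10), (16,5), (17,8), (18,21)}

|M| = 9 (so the lex-smallest maximum matching has 9 edges)
process left vertices in ascending order; for each, take the smallest-labelled available neighbour that still permits 9 edges overall, or leave it unmatched if none does
lex-smallest matching: {3-1, 4-0, 6-2, 7-20, 13-9, 14-10, 16-5, 17-8, 18-21}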